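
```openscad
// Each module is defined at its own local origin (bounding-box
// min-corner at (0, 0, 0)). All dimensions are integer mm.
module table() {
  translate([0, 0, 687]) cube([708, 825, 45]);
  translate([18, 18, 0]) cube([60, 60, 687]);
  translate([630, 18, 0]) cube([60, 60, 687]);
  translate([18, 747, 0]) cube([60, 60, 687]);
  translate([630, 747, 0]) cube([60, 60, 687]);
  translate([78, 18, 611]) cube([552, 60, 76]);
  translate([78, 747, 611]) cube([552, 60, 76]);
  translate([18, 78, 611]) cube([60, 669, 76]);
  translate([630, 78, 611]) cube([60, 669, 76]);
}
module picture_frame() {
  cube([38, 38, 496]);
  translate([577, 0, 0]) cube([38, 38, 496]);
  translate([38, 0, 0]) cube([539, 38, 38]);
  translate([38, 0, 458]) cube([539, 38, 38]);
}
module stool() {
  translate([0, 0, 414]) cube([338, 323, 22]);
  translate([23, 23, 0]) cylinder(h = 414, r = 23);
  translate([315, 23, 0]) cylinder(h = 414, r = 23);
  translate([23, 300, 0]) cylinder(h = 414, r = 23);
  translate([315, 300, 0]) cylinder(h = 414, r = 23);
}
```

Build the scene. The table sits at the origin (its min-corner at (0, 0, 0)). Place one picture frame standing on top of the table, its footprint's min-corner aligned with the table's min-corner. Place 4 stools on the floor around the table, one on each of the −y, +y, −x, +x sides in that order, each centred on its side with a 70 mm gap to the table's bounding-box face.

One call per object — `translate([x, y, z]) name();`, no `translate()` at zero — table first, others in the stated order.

table();
translate([0, 0, 732]) picture_frame();
translate([185, -393, 0]) stool();
translate([185, 895, 0]) stool();
translate([-408, 251, 0]) stool();
translate([778, 251, 0]) stool();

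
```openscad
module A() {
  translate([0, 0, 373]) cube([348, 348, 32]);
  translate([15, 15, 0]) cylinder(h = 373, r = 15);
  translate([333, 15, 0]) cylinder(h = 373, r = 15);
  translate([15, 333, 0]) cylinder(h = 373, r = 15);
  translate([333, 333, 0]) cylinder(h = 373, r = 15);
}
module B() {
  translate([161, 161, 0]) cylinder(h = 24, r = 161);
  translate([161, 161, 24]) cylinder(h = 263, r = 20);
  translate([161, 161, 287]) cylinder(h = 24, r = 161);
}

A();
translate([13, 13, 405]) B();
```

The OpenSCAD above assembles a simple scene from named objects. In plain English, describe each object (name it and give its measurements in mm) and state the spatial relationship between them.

A is a four-legged stool. The seat is 348×348 mm, 32 mm thick, top at z = 405 mm. It stands on four round legs, each 30 mm in diameter, from z = 0 to the seat underside, each leg's axis is inset half a diameter from the nearest pair of seat edges (so the leg's bounding box is flush with the corner).

B is a spool: two coaxial disc flanges of radius 161 mm and thickness 24 mm, joined by a core cylinder of radius 20 mm and height 263 mm. The lower flange rests on z = 0 and the three cylinders share a vertical axis.

The spool is on top of the stool, centred.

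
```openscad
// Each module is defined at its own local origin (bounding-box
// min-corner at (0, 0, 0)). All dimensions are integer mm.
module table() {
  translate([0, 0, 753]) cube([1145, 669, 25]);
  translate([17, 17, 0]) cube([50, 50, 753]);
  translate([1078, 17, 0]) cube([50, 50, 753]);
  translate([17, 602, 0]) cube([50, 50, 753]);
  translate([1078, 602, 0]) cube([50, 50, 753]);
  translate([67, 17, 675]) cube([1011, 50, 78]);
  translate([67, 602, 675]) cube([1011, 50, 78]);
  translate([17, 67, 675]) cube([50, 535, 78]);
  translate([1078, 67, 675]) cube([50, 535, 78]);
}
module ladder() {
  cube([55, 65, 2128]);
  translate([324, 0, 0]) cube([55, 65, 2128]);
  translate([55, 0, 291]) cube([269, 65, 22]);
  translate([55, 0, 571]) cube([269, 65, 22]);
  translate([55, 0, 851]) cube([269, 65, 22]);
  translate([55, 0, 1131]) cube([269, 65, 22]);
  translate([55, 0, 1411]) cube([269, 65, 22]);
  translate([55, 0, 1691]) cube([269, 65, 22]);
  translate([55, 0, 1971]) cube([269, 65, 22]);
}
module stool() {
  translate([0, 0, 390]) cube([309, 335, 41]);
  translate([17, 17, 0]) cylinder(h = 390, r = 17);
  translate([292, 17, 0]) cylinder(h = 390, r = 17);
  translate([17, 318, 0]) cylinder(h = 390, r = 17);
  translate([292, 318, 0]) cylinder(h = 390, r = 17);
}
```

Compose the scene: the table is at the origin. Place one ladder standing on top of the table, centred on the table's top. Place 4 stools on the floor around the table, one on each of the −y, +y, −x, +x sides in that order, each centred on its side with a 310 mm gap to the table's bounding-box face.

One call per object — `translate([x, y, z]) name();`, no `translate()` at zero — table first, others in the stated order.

table();
translate([383, 302, 778]) ladder();
translate([418, -645, 0]) stool();
translate([418, 979, 0]) stool();
translate([-619, 167, 0]) stool();
translate([1455, 167, 0]) stool();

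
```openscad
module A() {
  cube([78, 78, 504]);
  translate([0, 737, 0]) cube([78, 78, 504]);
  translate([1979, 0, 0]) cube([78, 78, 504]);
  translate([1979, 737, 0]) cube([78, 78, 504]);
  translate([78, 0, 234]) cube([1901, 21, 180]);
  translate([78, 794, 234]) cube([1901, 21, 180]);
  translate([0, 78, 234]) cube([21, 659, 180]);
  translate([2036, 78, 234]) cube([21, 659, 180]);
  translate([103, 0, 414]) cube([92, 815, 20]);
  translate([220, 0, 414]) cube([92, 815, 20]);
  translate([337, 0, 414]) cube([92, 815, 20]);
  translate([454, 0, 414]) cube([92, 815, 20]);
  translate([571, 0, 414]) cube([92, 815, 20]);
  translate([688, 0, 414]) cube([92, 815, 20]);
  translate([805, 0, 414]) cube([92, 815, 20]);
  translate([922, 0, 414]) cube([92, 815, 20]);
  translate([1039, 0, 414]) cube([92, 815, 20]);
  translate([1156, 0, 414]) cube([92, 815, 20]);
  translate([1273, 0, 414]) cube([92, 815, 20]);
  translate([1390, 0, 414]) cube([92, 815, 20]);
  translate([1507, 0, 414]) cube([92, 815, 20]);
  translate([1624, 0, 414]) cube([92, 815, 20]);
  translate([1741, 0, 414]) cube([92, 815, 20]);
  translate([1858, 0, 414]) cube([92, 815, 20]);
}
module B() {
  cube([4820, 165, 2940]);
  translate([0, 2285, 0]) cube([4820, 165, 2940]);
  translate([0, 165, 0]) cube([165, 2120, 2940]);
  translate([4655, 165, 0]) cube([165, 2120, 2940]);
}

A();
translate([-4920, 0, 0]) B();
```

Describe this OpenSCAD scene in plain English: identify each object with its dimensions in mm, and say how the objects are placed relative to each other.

A is a bed frame 2057 mm long (x) by 815 mm wide (y). Four 78×78 mm corner posts, 504 mm tall, at the corners of the footprint. Four rails of 21 mm thickness and 180 mm height run between adjacent posts with their undersides at z = 234 mm, their outer faces flush with the outside of the frame (the two x-running rails run between the posts' inner faces; the two y-running rails run between the posts' inner faces). 16 slats, each 92 mm wide (x) and 20 mm thick, lie across the top of the two x-running rails, running the full 815 mm width of the frame in y; the slats are evenly spaced along x between the inner faces of the end posts with equal gaps (rounded down to the nearest mm) at the −x end and between each pair — any rounding remainder accumulates at the +x end.

B is a box-shaped house frame (walls only): outside footprint 4820×2450 mm, wall height 2940 mm, wall thickness 165 mm. The two y-facing walls run the full x-width; the two x-facing walls fit between the inner faces of the y-facing walls.

The house frame is on the floor beside the bed frame on its −x side.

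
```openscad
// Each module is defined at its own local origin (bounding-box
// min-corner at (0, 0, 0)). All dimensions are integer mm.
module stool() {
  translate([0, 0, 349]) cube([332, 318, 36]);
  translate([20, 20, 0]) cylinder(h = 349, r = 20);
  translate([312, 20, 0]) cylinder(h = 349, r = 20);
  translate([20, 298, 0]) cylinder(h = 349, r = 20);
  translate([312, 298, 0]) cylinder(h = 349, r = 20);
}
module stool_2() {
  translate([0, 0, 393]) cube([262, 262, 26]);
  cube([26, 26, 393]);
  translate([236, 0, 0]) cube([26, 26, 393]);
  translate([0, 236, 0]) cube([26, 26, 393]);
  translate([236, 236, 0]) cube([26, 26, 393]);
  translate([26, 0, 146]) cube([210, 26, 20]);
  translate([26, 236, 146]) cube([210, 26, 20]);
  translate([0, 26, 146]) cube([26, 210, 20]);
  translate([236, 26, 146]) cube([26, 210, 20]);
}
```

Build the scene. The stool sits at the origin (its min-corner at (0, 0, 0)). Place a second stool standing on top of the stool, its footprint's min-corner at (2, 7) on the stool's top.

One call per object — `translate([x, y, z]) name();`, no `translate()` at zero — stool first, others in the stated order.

stool();
translate([2, 7, 385]) stool_2();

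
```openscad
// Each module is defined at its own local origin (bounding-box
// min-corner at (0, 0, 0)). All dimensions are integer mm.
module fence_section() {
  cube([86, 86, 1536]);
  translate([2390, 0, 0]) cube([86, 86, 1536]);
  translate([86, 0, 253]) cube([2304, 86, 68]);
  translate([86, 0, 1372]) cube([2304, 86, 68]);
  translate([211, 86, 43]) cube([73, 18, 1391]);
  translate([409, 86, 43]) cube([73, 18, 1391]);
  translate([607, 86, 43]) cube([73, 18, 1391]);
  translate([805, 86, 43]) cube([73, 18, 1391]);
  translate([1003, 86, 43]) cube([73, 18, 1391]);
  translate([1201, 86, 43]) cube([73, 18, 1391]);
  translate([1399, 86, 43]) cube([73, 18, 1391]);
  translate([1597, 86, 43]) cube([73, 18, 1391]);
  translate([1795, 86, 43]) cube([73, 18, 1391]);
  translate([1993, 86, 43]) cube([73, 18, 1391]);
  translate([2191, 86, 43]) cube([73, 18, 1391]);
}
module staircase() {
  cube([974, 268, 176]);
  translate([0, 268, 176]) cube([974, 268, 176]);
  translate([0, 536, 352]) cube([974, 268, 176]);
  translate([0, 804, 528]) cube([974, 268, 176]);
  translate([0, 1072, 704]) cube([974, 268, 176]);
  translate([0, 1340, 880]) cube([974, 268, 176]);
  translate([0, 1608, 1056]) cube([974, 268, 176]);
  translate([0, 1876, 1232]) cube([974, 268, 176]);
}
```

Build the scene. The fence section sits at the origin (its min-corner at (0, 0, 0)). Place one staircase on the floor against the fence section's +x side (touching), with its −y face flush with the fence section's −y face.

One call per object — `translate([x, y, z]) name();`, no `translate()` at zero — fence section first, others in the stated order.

fence_section();
translate([2476, 0, 0]) staircase();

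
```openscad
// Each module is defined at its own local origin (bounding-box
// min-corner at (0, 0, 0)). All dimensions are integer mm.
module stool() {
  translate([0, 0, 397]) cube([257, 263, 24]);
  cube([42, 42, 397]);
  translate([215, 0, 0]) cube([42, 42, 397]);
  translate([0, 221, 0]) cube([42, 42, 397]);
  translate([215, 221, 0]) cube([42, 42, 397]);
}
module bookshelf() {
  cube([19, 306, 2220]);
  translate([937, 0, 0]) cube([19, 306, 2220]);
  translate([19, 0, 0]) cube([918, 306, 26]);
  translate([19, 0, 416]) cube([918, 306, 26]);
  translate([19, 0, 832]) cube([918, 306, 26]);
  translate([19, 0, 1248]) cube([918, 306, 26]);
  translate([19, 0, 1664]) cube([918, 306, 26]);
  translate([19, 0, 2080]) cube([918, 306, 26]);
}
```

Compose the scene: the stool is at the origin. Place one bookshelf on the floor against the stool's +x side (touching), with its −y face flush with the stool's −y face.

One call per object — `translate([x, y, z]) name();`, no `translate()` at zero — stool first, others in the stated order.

stool();
translate([257, 0, 0]) bookshelf();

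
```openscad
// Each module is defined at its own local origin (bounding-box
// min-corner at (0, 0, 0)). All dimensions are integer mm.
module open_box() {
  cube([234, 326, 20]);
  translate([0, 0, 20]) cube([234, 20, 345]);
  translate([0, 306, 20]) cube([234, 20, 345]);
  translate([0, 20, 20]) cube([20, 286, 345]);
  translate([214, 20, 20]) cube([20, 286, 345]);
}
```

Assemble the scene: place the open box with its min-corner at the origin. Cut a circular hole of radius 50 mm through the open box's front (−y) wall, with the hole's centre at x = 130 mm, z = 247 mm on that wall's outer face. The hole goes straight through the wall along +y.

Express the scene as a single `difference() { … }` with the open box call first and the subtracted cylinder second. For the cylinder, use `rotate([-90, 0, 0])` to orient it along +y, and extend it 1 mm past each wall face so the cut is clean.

difference() {
  open_box();
  translate([130, -1, 247]) rotate([-90, 0, 0]) cylinder(h = 22, r = 50);
}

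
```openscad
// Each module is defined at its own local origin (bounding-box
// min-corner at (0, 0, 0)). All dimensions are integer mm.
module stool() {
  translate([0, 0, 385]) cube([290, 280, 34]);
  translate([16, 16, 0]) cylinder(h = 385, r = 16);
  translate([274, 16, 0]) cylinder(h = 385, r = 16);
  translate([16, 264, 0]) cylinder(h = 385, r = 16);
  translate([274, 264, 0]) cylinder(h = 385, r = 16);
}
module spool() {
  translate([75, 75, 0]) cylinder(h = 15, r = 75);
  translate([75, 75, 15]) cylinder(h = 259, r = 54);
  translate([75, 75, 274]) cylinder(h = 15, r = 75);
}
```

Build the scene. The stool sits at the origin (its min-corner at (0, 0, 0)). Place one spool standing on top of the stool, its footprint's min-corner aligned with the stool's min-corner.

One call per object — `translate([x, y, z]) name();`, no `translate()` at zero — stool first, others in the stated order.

stool();
translate([0, 0, 419]) spool();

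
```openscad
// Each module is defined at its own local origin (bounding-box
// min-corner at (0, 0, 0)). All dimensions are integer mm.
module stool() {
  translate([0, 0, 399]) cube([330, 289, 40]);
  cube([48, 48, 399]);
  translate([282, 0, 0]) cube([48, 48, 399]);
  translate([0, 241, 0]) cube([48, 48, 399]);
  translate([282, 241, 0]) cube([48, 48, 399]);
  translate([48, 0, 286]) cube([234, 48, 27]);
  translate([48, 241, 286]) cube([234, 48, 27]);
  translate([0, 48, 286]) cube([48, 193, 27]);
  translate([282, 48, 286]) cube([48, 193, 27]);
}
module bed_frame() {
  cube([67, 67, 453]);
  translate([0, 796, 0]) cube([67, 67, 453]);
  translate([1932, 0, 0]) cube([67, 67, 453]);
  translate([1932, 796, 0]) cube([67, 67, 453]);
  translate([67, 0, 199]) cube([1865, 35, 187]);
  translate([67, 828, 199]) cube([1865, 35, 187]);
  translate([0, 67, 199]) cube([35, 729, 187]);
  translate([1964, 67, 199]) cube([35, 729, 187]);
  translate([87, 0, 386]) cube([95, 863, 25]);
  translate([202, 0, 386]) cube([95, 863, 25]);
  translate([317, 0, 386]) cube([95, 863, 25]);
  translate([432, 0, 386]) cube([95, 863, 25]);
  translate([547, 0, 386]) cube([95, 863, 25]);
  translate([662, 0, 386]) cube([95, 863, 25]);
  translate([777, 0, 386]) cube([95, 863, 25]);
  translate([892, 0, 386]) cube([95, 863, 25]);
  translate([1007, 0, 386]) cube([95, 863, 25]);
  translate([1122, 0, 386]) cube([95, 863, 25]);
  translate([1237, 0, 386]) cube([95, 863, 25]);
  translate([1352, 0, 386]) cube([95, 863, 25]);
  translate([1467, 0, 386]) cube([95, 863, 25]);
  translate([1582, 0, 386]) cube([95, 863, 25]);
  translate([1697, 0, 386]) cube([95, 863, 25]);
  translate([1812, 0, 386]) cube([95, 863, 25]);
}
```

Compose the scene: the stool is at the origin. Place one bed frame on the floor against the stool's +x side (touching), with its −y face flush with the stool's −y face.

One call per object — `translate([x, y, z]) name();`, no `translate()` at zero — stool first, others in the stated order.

stool();
translate([330, 0, 0]) bed_frame();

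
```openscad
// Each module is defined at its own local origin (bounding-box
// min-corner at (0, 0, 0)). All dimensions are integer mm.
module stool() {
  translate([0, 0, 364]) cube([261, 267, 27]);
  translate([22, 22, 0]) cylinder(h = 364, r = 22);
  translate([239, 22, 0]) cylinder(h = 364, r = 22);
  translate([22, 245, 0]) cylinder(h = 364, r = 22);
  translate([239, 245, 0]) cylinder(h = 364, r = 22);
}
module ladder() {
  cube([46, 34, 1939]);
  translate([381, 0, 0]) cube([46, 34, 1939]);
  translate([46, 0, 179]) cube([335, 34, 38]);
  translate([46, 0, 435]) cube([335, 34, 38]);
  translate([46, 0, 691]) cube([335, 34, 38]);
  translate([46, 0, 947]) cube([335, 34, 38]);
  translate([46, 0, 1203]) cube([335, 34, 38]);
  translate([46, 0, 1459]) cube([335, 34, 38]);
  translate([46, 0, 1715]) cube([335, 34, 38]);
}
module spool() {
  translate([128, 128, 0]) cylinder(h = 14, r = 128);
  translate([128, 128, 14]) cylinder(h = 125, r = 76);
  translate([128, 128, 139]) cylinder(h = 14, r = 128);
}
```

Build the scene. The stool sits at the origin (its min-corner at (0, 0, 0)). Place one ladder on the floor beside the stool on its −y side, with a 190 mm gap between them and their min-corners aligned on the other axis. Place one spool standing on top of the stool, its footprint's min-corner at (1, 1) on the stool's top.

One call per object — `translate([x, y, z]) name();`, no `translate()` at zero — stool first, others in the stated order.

stool();
translate([0, -224, 0]) ladder();
translate([1, 1, 391]) spool();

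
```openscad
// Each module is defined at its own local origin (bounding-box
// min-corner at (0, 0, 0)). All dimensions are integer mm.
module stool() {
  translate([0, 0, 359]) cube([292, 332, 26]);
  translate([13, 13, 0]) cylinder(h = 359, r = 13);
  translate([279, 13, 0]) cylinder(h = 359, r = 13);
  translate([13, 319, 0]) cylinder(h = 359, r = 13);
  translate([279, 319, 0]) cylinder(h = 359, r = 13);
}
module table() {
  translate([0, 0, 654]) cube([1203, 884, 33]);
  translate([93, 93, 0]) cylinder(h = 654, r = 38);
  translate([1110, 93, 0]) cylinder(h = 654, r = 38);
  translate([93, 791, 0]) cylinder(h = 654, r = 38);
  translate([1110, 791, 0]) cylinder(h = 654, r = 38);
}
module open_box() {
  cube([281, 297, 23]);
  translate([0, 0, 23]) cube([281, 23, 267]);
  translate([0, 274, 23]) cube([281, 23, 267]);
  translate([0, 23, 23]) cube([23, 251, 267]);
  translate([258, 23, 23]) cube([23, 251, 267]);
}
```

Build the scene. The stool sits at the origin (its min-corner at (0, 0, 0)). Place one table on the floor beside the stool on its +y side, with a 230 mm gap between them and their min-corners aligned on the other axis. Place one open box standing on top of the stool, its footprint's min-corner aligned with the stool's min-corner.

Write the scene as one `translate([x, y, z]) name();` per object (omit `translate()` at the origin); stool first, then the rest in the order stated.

stool();
translate([0, 562, 0]) table();
translate([0, 0, 385]) open_box();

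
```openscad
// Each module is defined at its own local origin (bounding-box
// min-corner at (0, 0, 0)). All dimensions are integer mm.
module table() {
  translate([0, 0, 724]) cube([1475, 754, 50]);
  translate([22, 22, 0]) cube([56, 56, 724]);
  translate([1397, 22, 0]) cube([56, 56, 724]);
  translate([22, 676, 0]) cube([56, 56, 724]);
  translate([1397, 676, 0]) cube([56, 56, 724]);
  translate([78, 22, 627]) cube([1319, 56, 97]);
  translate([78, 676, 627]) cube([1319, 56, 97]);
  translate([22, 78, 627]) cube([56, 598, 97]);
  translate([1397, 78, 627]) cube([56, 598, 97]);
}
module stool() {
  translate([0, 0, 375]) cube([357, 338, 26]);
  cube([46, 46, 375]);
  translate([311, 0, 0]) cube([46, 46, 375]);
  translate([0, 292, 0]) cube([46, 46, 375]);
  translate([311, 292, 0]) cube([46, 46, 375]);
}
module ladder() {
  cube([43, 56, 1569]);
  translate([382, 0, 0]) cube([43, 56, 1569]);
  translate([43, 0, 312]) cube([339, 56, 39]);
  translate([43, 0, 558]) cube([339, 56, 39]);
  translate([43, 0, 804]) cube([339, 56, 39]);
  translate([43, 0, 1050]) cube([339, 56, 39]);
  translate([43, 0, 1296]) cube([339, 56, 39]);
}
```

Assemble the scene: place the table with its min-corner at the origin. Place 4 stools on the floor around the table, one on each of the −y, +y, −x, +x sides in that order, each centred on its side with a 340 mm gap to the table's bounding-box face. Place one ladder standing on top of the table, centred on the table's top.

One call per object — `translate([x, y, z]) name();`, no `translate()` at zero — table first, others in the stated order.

table();
translate([559, -678, 0]) stool();
translate([559, 1094, 0]) stool();
translate([-697, 208, 0]) stool();
translate([1815, 208, 0]) stool();
translate([525, 349, 774]) ladder();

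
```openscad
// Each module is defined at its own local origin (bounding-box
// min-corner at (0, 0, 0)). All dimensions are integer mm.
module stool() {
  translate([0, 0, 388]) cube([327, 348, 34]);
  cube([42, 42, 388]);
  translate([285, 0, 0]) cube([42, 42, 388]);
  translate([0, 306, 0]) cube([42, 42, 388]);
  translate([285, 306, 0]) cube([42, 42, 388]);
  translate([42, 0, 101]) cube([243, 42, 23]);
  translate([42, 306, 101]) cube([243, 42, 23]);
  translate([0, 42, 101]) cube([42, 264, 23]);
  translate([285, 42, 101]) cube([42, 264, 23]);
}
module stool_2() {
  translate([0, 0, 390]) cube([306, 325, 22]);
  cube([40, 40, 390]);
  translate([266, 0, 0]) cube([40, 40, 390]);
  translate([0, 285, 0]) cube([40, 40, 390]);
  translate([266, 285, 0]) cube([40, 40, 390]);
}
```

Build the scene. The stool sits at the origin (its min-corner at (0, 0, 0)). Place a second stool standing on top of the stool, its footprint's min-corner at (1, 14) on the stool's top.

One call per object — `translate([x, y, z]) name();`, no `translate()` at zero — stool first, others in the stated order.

stool();
translate([1, 14, 422]) stool_2();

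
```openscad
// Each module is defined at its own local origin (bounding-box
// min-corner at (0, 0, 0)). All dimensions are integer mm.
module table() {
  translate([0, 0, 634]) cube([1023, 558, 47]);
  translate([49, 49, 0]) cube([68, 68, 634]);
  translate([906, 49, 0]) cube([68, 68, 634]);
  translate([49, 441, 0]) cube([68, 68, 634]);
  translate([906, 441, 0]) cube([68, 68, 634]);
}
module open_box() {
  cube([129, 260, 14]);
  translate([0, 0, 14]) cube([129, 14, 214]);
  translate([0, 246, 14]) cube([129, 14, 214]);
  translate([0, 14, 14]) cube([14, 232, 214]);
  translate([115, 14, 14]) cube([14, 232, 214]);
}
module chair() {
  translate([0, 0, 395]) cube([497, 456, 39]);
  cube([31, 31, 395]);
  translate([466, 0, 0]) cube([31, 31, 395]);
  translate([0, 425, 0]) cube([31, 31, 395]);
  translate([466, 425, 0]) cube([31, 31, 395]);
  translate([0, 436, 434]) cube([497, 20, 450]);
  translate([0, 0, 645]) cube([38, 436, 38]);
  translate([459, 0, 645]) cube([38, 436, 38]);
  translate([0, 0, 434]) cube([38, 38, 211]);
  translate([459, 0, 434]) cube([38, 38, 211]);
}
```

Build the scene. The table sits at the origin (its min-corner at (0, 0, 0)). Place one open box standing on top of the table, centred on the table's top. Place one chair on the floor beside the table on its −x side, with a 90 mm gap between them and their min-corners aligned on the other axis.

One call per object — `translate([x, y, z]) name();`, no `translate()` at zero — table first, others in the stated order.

table();
translate([447, 149, 681]) open_box();
translate([-587, 0, 0]) chair();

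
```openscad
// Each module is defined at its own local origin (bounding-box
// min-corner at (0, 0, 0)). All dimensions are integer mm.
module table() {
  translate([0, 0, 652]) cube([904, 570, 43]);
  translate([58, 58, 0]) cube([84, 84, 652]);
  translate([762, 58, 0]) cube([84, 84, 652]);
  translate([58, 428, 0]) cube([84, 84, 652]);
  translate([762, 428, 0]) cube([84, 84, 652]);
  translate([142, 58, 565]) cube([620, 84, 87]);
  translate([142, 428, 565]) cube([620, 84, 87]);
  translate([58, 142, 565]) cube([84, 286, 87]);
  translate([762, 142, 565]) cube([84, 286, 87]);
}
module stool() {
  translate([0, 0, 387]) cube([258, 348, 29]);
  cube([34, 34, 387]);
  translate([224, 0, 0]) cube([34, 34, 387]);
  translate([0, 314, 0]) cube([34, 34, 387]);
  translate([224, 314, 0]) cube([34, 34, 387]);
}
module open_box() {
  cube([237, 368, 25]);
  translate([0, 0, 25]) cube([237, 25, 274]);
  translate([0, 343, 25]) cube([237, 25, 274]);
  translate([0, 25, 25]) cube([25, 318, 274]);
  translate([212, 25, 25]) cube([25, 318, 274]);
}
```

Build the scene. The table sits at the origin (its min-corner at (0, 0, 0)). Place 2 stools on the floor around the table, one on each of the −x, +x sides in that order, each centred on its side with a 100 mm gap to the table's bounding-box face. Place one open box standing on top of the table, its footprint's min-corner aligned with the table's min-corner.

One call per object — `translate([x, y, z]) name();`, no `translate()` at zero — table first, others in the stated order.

table();
translate([-358, 111, 0]) stool();
translate([1004, 111, 0]) stool();
translate([0, 0, 695]) open_box();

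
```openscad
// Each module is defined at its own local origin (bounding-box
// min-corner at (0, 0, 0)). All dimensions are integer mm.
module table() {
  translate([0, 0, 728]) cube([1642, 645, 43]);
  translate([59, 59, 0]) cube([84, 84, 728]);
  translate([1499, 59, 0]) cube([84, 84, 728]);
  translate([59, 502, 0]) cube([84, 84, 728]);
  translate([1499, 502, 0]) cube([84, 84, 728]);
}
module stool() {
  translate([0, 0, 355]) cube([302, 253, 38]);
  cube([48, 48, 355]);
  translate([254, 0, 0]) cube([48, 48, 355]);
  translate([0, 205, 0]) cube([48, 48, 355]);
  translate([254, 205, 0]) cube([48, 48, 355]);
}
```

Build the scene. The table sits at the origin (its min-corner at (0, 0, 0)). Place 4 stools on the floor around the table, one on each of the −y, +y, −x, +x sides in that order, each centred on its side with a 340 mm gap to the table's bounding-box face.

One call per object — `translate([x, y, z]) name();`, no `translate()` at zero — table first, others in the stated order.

table();
translate([670, -593, 0]) stool();
translate([670, 985, 0]) stool();
translate([-642, 196, 0]) stool();
translate([1982, 196, 0]) stool();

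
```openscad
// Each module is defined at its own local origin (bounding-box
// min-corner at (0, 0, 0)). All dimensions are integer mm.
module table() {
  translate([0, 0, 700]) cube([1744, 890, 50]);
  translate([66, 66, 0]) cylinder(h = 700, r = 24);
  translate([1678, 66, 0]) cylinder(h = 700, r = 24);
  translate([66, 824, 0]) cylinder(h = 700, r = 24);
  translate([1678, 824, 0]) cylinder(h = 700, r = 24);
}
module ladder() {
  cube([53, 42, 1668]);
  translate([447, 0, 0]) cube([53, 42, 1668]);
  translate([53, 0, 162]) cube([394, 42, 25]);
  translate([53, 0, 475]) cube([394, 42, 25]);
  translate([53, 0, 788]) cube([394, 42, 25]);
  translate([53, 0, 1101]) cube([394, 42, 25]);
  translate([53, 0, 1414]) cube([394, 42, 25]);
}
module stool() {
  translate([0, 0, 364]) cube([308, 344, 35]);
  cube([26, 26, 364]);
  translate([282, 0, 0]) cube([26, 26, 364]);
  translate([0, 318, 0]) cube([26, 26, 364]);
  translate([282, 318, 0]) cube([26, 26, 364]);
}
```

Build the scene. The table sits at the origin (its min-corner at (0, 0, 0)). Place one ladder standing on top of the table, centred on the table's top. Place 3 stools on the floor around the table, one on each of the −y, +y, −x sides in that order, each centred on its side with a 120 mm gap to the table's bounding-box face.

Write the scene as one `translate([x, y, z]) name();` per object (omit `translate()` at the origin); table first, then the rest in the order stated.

table();
translate([622, 424, 750]) ladder();
translate([718, -464, 0]) stool();
translate([718, 1010, 0]) stool();
translate([-428, 273, 0]) stool();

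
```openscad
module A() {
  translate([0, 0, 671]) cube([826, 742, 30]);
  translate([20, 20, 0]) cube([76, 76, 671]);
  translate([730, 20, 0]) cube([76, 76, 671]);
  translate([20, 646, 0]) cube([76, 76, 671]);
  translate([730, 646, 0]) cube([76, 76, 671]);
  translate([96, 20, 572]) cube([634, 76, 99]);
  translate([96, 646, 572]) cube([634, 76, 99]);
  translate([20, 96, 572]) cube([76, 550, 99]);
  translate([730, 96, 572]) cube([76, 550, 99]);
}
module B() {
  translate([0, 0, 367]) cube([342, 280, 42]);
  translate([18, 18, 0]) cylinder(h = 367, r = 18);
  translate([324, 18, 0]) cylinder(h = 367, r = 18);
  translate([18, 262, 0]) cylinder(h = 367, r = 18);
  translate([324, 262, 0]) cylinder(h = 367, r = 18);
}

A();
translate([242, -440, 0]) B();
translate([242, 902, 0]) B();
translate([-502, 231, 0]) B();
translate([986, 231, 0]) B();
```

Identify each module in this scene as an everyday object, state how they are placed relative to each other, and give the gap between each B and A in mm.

A is a table. B is a stool. Four stools sit around the table at the −y, +y, −x, +x sides. The gap between each stool and the table is 160 mm.

Each stool's nearest face is 160 mm from the table's bounding box.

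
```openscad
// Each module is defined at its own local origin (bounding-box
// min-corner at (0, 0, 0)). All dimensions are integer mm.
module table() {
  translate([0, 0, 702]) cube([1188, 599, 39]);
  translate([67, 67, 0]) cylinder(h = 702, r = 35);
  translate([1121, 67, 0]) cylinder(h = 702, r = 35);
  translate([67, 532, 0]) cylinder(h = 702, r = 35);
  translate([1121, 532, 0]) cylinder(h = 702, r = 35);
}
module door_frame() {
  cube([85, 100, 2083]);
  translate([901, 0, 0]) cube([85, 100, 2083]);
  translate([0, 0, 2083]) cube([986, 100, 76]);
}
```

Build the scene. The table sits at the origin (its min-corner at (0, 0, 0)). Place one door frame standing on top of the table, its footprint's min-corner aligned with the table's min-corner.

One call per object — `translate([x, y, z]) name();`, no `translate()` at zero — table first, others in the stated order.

table();
translate([0, 0, 741]) door_frame();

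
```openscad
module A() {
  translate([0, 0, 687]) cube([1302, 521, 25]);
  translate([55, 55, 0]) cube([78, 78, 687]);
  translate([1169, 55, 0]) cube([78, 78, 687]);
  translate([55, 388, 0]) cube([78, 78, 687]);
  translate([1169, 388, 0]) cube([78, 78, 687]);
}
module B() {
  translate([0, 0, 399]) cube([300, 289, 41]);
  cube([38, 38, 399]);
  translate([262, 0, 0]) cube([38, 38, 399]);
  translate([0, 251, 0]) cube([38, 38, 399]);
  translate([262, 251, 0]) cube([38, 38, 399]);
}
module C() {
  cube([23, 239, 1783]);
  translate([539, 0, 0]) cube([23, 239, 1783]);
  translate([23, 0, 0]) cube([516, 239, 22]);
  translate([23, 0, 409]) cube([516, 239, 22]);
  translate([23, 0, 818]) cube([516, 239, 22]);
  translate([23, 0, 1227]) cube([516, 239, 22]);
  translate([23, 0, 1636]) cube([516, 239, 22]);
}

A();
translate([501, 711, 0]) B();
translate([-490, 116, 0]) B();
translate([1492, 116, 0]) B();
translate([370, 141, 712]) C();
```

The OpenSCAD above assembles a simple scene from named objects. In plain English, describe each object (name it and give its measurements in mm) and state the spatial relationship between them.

A is a rectangular dining table. The top is 1302×521×25 mm with its upper surface at z = 712 mm. It stands on four 78×78 mm square legs, each inset 55 mm from the nearest pair of top edges, running from the floor to the underside of the top.

B is a four-legged stool. The seat is a 300×289×41 mm slab whose top surface is at z = 440 mm; four square legs, each 38×38 mm in cross-section, run from the floor (z = 0) to the underside of the seat, each flush with a corner of the seat.

C is an open bookshelf. Two side panels, each 23 mm thick, 239 mm deep and 1783 mm tall, stand 562 mm apart (outside-to-outside). Between them sit 5 shelves, each 22 mm thick and 239 mm deep, spanning the full gap between the sides. The bottom shelf rests on the floor (its underside at z = 0) and the clear gap between one shelf's top and the next shelf's underside is 387 mm.

Three stools sit around the table at the +y, −x, +x sides. The bookshelf is on top of the table, centred.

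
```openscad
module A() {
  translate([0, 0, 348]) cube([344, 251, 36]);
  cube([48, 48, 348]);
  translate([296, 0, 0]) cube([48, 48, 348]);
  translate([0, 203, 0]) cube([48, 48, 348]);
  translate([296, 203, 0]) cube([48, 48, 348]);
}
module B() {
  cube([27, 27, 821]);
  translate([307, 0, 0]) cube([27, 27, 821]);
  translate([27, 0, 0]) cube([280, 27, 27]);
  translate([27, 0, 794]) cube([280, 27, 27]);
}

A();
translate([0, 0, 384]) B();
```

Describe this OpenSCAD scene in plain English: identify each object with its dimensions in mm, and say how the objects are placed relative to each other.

A is a four-legged stool. The seat is 344×251 mm, 36 mm thick, top at z = 384 mm. It stands on four square legs, each 48×48 mm in cross-section, from z = 0 to the seat underside, each flush with a corner of the seat.

B is a picture frame with a 280×767 mm rectangular opening (x by z) and a uniform 27 mm border on every side. Frame depth is 27 mm along y. It is built from two vertical stiles running the full outside height and two horizontal rails spanning the gap between the stiles.

The picture frame is on top of the stool.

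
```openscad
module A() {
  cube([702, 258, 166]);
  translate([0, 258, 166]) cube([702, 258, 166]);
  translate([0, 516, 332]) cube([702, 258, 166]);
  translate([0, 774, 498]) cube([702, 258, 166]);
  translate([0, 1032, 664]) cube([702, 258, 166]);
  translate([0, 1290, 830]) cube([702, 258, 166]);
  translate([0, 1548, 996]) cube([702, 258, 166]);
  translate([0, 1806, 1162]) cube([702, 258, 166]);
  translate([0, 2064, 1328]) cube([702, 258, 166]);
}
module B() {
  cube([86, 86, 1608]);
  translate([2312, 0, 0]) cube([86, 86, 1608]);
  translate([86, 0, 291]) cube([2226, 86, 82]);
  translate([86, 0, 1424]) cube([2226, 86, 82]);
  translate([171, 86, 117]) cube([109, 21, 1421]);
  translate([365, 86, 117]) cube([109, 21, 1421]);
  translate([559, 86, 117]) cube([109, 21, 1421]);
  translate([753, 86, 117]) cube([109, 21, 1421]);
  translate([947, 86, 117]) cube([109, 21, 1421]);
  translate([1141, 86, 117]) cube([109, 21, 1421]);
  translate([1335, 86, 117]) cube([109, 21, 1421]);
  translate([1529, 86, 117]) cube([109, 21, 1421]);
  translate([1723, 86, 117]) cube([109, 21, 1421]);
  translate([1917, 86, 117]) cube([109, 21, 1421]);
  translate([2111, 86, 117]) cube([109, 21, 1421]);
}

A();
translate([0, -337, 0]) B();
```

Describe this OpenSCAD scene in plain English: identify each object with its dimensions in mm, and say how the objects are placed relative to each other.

A is a run of 9 identical solid stair steps. Each tread is 702×258 mm and each step block is 166 mm high. Step 1 rests on the floor; step k is offset from step 1 by (k−1)×258 mm in y and (k−1)×166 mm in z.

B is a fence section. Two 86×86 mm posts, 1608 mm tall, stand on the floor with a clear span of 2226 mm between their inner faces. Two horizontal rails of 86×82 mm section span the gap between the posts with their undersides at z = 291 mm and z = 1424 mm, flush with the posts' −y face. 11 pickets, each 109 mm wide, 21 mm thick and 1421 mm tall, are fixed to the +y face of the rails with their bottoms at z = 117 mm, evenly spaced across the span with equal gaps (rounded down to the nearest mm) at the −x end and between each pair — any rounding remainder accumulates at the +x end.

The fence section is on the floor beside the staircase on its −y side.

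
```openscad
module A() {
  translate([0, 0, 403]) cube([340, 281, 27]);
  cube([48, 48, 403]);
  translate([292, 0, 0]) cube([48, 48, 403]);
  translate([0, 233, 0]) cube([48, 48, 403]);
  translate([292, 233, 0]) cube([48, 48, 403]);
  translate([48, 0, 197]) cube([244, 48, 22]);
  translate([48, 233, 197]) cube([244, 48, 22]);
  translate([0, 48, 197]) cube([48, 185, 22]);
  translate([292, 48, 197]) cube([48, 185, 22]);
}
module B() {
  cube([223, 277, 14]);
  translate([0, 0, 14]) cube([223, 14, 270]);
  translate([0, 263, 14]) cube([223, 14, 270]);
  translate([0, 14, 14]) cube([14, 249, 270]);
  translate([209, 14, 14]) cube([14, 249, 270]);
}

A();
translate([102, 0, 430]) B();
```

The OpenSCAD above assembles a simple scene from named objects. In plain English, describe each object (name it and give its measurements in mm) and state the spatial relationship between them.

A is a four-legged stool. The seat is 340×281 mm, 27 mm thick, top at z = 430 mm. It stands on four square legs, each 48×48 mm in cross-section, from z = 0 to the seat underside, each flush with a corner of the seat. Four stretchers, 48 mm wide and 22 mm tall, connect adjacent legs with their undersides at z = 197 mm, each running between the inner faces of the legs it joins and aligned with the legs' outer faces on the other axis.

B is an open storage box with external size 223×277×284 mm and wall thickness 14 mm (the base is also 14 mm thick). The base covers the whole footprint; the four walls stand on the base, with the y-facing walls full-width and the x-facing walls fitting between their inner faces.

The open box is on top of the stool.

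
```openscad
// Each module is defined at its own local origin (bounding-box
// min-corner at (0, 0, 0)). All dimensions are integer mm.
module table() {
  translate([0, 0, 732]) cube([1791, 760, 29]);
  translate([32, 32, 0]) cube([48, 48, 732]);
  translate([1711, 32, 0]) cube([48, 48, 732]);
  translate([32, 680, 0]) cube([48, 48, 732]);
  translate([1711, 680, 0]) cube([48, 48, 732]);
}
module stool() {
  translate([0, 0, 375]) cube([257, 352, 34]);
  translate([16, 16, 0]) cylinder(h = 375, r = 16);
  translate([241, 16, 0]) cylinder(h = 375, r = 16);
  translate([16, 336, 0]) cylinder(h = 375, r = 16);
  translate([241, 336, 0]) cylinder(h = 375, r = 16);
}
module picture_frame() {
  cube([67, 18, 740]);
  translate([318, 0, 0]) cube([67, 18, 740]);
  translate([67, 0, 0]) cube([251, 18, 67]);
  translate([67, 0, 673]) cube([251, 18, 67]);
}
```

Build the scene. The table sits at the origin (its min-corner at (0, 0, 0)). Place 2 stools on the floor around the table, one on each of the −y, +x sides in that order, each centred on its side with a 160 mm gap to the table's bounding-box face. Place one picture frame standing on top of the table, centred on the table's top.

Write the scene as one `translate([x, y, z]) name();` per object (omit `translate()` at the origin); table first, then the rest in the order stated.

table();
translate([767, -512, 0]) stool();
translate([1951, 204, 0]) stool();
translate([703, 371, 761]) picture_frame();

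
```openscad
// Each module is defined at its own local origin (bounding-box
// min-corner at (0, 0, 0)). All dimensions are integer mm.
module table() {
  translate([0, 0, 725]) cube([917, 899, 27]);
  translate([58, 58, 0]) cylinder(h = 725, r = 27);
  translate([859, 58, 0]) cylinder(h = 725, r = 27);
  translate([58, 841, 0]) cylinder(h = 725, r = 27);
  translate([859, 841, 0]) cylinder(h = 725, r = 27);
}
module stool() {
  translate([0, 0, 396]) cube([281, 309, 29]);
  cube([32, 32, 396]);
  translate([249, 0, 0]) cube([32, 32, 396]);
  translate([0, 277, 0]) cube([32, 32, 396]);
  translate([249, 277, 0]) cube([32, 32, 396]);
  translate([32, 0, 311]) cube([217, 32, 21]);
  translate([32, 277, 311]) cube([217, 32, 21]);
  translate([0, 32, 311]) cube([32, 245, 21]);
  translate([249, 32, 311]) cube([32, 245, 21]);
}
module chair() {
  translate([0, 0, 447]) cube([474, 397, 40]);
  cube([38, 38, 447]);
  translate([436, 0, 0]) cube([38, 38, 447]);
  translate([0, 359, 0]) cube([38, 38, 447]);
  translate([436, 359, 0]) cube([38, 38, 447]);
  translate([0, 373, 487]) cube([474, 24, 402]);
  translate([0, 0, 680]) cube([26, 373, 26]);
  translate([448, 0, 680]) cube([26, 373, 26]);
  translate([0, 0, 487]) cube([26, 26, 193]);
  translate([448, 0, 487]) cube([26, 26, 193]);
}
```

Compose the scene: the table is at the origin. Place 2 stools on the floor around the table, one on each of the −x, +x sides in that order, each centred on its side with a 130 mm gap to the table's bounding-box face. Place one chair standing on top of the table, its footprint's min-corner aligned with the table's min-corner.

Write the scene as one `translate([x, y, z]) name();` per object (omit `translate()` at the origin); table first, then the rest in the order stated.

table();
translate([-411, 295, 0]) stool();
translate([1047, 295, 0]) stool();
translate([0, 0, 752]) chair();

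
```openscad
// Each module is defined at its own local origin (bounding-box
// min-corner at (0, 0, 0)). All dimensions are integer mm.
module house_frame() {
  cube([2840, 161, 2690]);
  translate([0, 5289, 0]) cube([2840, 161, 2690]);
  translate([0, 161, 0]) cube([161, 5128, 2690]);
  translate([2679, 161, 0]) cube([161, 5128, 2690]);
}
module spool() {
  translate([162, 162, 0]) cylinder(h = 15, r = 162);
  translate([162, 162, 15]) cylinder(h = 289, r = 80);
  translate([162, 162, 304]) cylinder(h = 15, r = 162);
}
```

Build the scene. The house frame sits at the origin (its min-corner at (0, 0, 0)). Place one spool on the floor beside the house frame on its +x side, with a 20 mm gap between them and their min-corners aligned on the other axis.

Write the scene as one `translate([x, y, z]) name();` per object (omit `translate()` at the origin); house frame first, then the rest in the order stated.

house_frame();
translate([2860, 0, 0]) spool();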